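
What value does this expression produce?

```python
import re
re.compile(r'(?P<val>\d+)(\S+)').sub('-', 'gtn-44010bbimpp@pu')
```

'gtn--'

`sub` substitutes '-' at each match site.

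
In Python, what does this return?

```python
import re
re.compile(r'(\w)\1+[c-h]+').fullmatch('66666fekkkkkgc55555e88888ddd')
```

None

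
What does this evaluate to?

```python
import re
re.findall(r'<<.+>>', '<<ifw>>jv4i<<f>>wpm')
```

['<<ifw>>jv4i<<f>>']

Walking the string: at [0:16] → '<<ifw>>jv4i<<f>>'.
`findall` yields the raw match text (1 of them) because the pattern has no groups.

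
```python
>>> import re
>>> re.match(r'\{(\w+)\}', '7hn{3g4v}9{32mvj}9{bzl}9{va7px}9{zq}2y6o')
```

None

`re.match` won't scan ahead — the pattern has to work from the very first character.
Here the string doesn't start with a match, so the call returns None.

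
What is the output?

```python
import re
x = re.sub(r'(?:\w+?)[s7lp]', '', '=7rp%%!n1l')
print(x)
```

=%%!

The pattern matches one or more of a word character (lazy) (non-capturing group); then one of [s7lp].
Matches: at [1:4] → '7rp'; at [7:10] → 'n1l'.
`sub` substitutes '' at each match site.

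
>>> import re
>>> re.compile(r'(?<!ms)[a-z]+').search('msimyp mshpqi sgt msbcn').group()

The negative lookaround is zero-width — it rules out positions where the adjacent text would match, without consuming anything.
The match spans [0:6] → 'msimyp'.

'msimyp'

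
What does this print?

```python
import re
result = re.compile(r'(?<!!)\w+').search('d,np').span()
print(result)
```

The negative lookaround is zero-width — it rules out positions where the adjacent text would match, without consuming anything.
The match spans [0:1] → 'd'.

(0, 1)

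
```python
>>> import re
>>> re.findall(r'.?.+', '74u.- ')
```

['74u.- ']

With no groups in the pattern, `findall` gives back each whole match — 1 here.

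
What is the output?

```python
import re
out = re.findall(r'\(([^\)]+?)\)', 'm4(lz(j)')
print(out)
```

Because there's exactly one group, `findall` drops the full match and keeps group 1 from the one hit.

['lz(j']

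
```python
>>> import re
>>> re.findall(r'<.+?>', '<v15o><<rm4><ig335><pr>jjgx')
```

['<v15o>', '<<rm4>', '<ig335>', '<pr>']

The `?` after the quantifier makes it lazy — it takes as little as possible before letting the rest of the pattern try.
No capturing groups, so `findall` returns the 4 full match strings.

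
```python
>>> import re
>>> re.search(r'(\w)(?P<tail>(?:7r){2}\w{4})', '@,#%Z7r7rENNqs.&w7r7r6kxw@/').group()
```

'Z7r7rENNq'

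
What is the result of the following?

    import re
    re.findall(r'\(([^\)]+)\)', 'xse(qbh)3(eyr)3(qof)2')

With a single group, `findall` returns only what that group captured — 3 items.

['qbh', 'eyr', 'qof']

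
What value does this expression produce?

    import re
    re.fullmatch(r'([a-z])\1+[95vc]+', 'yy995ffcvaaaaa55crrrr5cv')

None

`\1` has to match the exact text group 1 already captured.
`re.fullmatch` is like wrapping the pattern in `^…$` (in single-line mode).
Here the pattern can't cover the whole string, so the call returns None.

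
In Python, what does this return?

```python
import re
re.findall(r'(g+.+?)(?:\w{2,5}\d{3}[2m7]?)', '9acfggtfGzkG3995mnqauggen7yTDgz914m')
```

['ggt', 'ggen7']

`findall` collects group 1 from each match (2 total).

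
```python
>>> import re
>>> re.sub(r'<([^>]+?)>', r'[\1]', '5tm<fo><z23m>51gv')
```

The replacement refers to a captured group, so each match is rewritten using its own captured text.

'5tm[fo][z23m]51gv'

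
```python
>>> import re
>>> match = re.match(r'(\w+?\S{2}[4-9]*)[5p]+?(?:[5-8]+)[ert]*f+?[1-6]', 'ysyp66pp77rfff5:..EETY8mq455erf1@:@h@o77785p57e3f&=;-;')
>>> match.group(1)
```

'ysyp66'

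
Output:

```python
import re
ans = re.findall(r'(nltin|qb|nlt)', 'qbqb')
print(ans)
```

['qb', 'qb']

Because there's exactly one group, `findall` drops the full match and keeps group 1 from each hit.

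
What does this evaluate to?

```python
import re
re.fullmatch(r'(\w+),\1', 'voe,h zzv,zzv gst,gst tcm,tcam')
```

None

After group 1 captures some text, `\1` only succeeds where that same text appears again.
`fullmatch` succeeds only if the pattern covers the string from start to end.
Here there's no way to consume every character, so the call returns None.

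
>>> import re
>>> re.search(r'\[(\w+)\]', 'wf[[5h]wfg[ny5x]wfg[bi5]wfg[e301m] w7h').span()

(3, 7)

`search` walks the string left to right and returns the first match it finds.
The match spans [3:7] → '[5h]'.
Captured: group 1 = '5h'.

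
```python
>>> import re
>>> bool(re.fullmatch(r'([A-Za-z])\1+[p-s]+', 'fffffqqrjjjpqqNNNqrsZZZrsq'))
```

A backreference is literal: `\1` must see the identical characters the first group matched.
`re.fullmatch` is like wrapping the pattern in `^…$` (in single-line mode).
Here the string isn't matched end-to-end, so the call returns None, and `bool(None)` is False.

False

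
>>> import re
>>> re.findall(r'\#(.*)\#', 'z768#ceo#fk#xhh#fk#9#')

Walking the string: at [4:21] match '#ceo#fk#xhh#fk#9#', group 1 = 'ceo#fk#xhh#fk#9'.
With a single group, `findall` returns only what that group captured — 1 item.

['ceo#fk#xhh#fk#9']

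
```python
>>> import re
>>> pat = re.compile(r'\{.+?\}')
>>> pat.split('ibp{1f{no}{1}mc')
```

Because the quantifier is non-greedy, it stops expanding at the earliest point where the rest of the pattern can succeed.
Matches to split on: at [3:10] → '{1f{no}'; at [10:13] → '{1}'.
Each match becomes a cut point; 3 segments remain.

['ibp', '', 'mc']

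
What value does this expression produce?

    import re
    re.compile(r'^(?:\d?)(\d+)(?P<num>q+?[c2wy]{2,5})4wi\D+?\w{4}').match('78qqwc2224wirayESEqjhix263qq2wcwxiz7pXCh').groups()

('8', 'qqwc222')

This matches anchored at the start of the string; then optionally a digit (non-capturing group); then one or more of a digit (captured); then one or more of a literal 'q' (lazy), then 2 to 5 of one of [c2wy] (captured as 'num'); then the literal '4wi', then one or more of a non-digit (lazy); then exactly 4 of a word character.
With `match`, the pattern is implicitly anchored at the beginning.
The match spans [0:17] → '78qqwc2224wirayES'.
Captured: group 1 = '8', group 2 = 'qqwc222'.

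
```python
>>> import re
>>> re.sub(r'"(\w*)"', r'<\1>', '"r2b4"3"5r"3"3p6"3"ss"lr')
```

'<r2b4>3<5r>3<3p6>3<ss>lr'

Matches: at [0:6] → '"r2b4"'; at [7:11] → '"5r"'; at [12:17] → '"3p6"'; at [18:22] → '"ss"'.
`\1` in the replacement pulls in group 1's text for each match.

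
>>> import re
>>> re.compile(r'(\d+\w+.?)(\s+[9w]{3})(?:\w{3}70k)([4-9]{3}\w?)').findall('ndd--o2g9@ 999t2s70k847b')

Pattern: one or more of a digit, then one or more of a word character, then optionally any character (captured); then one or more of whitespace, then exactly 3 of one of [9w] (captured); then exactly 3 of a word character, then the literal '70k' (non-capturing group); then exactly 3 of a character in [4-9], then optionally a word character (captured).
Matches: at [6:24] match '2g9@ 999t2s70k847b', groups = ('2g9@', ' 999', '847b').
3 groups means the one result is a tuple of 3 captured strings — 1 here.

[('2g9@', ' 999', '847b')]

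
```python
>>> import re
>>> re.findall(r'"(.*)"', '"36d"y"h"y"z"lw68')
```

['36d"y"h"y"z']

Scanning left to right: at [0:13] match '"36d"y"h"y"z"', group 1 = '36d"y"h"y"z'.
With a single group, `findall` returns only what that group captured — 1 item.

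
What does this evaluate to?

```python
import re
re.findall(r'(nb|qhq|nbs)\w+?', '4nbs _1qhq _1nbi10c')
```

['nb', 'nb']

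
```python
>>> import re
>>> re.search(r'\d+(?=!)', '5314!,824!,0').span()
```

(0, 4)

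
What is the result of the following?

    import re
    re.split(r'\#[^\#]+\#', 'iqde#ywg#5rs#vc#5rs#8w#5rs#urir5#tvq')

['iqde', '5rs', '5rs', '5rs', 'tvq']

Matches to split on: at [4:9] → '#ywg#'; at [12:16] → '#vc#'; at [19:23] → '#8w#'; at [26:33] → '#urir5#'.
Splitting on the pattern gives 5 pieces.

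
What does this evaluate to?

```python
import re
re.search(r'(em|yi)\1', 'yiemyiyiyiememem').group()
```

A backreference is literal: `\1` must see the identical characters the first group matched.
The match spans [4:8] → 'yiyi'.

'yiyi'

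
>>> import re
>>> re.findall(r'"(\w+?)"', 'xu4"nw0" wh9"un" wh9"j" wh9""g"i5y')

['nw0', 'un', 'j', 'g']

With a single group, `findall` returns only what that group captured — 4 items.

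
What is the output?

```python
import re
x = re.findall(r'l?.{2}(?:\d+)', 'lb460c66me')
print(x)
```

['lb460', 'c66']

The pattern matches optionally the literal 'l', then exactly 2 of any character; then one or more of a digit (non-capturing group).
Scanning left to right: at [0:5] → 'lb460'; at [5:8] → 'c66'.
Since nothing is captured, `findall` lists the 2 matched substrings directly.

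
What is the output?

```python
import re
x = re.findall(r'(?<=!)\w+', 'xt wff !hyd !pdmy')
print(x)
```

['hyd', 'pdmy']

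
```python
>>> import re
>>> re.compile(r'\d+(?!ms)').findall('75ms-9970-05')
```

The negative lookahead/lookbehind blocks any match where the forbidden context is present.
Walking the string: at [0:1] → '7'; at [5:9] → '9970'; at [10:12] → '05'.
`findall` yields the raw match text (3 of them) because the pattern has no groups.

['7', '9970', '05']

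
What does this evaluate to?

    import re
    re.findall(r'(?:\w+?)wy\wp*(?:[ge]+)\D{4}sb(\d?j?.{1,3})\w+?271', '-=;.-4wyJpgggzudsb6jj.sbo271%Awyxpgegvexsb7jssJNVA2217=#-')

['6jj.s']

The pattern matches one or more of a word character (lazy) (non-capturing group); then the literal 'wy', then a word character, then zero or more of the literal 'p'; then one or more of one of [ge] (non-capturing group); then exactly 4 of a non-digit, then the literal 'sb'; then optionally a digit, then optionally the literal 'j', then 1 to 3 of any character (captured); then one or more of a word character (lazy), then the literal '271'.
Scanning left to right: at [5:28] match '4wyJpgggzudsb6jj.sbo271', group 1 = '6jj.s'.
Because there's exactly one group, `findall` drops the full match and keeps group 1 from the one hit.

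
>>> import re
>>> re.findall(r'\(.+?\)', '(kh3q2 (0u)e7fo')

['(kh3q2 (0u)']

With no groups in the pattern, `findall` gives back each whole match — 1 here.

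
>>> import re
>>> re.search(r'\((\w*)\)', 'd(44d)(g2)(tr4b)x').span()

`search` walks the string left to right and returns the first match it finds.
The match spans [1:6] → '(44d)'.
Captured: group 1 = '44d'.

(1, 6)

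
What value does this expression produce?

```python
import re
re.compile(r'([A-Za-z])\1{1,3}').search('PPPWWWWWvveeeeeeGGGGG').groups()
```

The match spans [0:3] → 'PPP'.
Captured: group 1 = 'P'.

('P',)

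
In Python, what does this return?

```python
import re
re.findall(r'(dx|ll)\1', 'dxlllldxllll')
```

['ll', 'll']

A backreference is literal: `\1` must see the identical characters the first group matched.
Walking the string: at [2:6] match 'llll', group 1 = 'll'; at [8:12] match 'llll', group 1 = 'll'.
Because there's exactly one group, `findall` drops the full match and keeps group 1 from each hit.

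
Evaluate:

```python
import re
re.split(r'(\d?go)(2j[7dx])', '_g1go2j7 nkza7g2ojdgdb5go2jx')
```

['_g', '1go', '2j7', ' nkza7g2ojdgdb', '5go', '2jx', '']

Pattern: optionally a digit, then the literal 'go' (captured); then the literal '2j', then one of [7dx] (captured).
Matches to split on: at [2:8] → '1go2j7'; at [22:28] → '5go2jx'.
Because the pattern has a capturing group, `split` also inserts each captured text between the pieces.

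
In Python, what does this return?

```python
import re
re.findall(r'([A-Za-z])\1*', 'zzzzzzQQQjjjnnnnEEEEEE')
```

['z', 'Q', 'j', 'n', 'E']

After group 1 captures some text, `\1` only succeeds where that same text appears again.
Scanning left to right: at [0:6] match 'zzzzzz', group 1 = 'z'; at [6:9] match 'QQQ', group 1 = 'Q'; at [9:12] match 'jjj', group 1 = 'j'; at [12:16] match 'nnnn', group 1 = 'n'; at [16:22] match 'EEEEEE', group 1 = 'E'.
Because there's exactly one group, `findall` drops the full match and keeps group 1 from each hit.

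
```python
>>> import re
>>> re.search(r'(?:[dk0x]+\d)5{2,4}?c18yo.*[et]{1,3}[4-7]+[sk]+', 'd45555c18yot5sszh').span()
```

(0, 15)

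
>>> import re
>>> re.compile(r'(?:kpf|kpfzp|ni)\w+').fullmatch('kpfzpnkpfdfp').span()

`re.fullmatch` requires the pattern to consume the entire string.
The match spans [0:12] → 'kpfzpnkpfdfp'.

(0, 12)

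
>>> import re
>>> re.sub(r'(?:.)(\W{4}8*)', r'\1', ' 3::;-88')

' ::;-88'

Pattern: any character (non-capturing group); then exactly 4 of a non-word character, then zero or more of the literal '8' (captured).
Matches: at [1:8] → '3::;-88'.
Each match is replaced using the text its own group 1 captured.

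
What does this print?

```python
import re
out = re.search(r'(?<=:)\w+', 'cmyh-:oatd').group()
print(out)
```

oatd

The `(?=…)`/`(?<=…)` assertion just peeks at neighbouring text; it doesn't advance the match position.
The match spans [6:10] → 'oatd'.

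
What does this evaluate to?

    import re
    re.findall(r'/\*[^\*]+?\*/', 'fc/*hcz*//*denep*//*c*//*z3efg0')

['/*hcz*/', '/*denep*/', '/*c*/']

Since nothing is captured, `findall` lists the 3 matched substrings directly.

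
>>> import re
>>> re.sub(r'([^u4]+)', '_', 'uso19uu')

'u_uu'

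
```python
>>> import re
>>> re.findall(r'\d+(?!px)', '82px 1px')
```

['8']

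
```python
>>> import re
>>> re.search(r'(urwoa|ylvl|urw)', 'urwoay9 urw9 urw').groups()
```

('urwoa',)

Alternation isn't longest-match — the leftmost alternative that fits at this position is chosen.
`re.search` scans for the first position where the pattern succeeds.
The match spans [0:5] → 'urwoa'.
Captured: group 1 = 'urwoa'.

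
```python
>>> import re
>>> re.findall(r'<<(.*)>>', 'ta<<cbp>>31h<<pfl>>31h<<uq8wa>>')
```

['cbp>>31h<<pfl>>31h<<uq8wa']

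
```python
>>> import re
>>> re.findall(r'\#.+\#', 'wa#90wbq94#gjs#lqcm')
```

['#90wbq94#gjs#']

Scanning left to right: at [2:15] → '#90wbq94#gjs#'.
With no groups in the pattern, `findall` gives back each whole match — 1 here.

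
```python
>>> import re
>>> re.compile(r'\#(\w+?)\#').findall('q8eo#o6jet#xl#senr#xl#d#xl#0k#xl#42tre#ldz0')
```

Walking the string: at [4:11] match '#o6jet#', group 1 = 'o6jet'; at [13:19] match '#senr#', group 1 = 'senr'; at [21:24] match '#d#', group 1 = 'd'; at [26:30] match '#0k#', group 1 = '0k'; at [32:39] match '#42tre#', group 1 = '42tre'.
One capturing group, so `findall` returns just the captured substring from each match — 5 in all.

['o6jet', 'senr', 'd', '0k', '42tre']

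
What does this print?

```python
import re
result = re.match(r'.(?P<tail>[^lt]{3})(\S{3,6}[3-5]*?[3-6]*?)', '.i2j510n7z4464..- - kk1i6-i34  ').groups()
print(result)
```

('i2j', '510n7z')

Pattern: any character; then exactly 3 of any character except [lt] (captured as 'tail'); then 3 to 6 of a non-whitespace character, then zero or more of a character in [3-5] (lazy), then zero or more of a character in [3-6] (lazy) (captured).
A non-greedy quantifier consumes as few characters as it can — just enough that the remainder of the pattern still matches from where it stops; whatever follows it matches normally.
With `match`, the pattern is implicitly anchored at the beginning.
The match spans [0:10] → '.i2j510n7z'.
Captured: group 1 = 'i2j', group 2 = '510n7z'.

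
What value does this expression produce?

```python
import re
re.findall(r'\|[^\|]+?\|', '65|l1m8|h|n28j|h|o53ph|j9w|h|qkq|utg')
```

Matches: at [2:8] → '|l1m8|'; at [9:15] → '|n28j|'; at [16:23] → '|o53ph|'; at [26:29] → '|h|'.
Since nothing is captured, `findall` lists the 4 matched substrings directly.

['|l1m8|', '|n28j|', '|o53ph|', '|h|']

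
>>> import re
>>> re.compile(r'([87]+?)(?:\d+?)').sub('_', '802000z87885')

The pattern matches one or more of one of [87] (lazy) (captured); then one or more of a digit (lazy) (non-capturing group).
Matches: at [0:2] → '80'; at [7:9] → '87'; at [9:11] → '88'.
Each match is replaced by '_'.

'_2000z__5'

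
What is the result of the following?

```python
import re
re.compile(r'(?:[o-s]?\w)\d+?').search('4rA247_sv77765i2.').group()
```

'rA2'

The pattern matches optionally a character in [o-s], then a word character (non-capturing group); then one or more of a digit (lazy).
A non-greedy quantifier consumes as few characters as it can — just enough that the remainder of the pattern still matches from where it stops; whatever follows it matches normally.
`re.search` tries every starting position until one works.
The match spans [1:4] → 'rA2'.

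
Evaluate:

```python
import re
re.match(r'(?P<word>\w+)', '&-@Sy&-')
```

None

The pattern matches one or more of a word character (captured as 'word').
`re.match` won't scan ahead — the pattern has to work from the very first character.
Here position 0 doesn't satisfy it, so the call returns None.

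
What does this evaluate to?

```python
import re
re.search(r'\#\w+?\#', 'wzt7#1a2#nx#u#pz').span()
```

Unlike `match`, `search` isn't anchored — it looks for the pattern anywhere in the string.
The match spans [4:9] → '#1a2#'.

(4, 9)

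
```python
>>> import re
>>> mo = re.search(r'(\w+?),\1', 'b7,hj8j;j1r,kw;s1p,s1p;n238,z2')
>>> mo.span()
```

`\1` is not a pattern — it's the concrete string captured by group 1, re-applied verbatim.
Unlike `match`, `search` isn't anchored — it looks for the pattern anywhere in the string.
The match spans [15:22] → 's1p,s1p'.
Captured: group 1 = 's1p'.

(15, 22)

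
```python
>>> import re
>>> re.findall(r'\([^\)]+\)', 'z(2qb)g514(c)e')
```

['(2qb)', '(c)']

Scanning left to right: at [1:6] → '(2qb)'; at [10:13] → '(c)'.
With no groups in the pattern, `findall` gives back each whole match — 2 here.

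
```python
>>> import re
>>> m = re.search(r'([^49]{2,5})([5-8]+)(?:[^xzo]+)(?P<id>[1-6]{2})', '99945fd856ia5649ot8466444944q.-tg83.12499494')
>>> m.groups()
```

The match spans [4:15] → '5fd856ia564'.
Captured: group 1 = '5fd85', group 2 = '6', group 3 = '64'.

('5fd85', '6', '64')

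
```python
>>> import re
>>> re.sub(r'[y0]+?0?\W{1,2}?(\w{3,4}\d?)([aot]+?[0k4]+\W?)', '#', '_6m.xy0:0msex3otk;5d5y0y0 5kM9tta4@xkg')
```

Pattern: one or more of one of [y0] (lazy), then optionally the literal '0', then 1 to 2 of a non-word character (lazy); then 3 to 4 of a word character, then optionally a digit (captured); then one or more of one of [aot] (lazy), then one or more of one of [0k4], then optionally a non-word character (captured).
Matches: at [21:35] → 'y0y0 5kM9tta4@'.
Each match is replaced by '#'.

'_6m.xy0:0msex3otk;5d5#xkg'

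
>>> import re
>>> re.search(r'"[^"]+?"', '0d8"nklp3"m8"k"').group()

The match spans [3:10] → '"nklp3"'.

'"nklp3"'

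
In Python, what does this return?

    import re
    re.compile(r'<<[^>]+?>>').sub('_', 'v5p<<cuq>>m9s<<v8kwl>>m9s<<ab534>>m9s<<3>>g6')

'v5p_m9s_m9s_m9s_g6'

Matches: at [3:10] → '<<cuq>>'; at [13:22] → '<<v8kwl>>'; at [25:34] → '<<ab534>>'; at [37:42] → '<<3>>'.
Every occurrence is swapped for '_'.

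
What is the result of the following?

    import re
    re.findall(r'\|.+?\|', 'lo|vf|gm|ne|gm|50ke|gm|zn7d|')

A `+?`/`*?`/`{m,n}?` starts at its minimum and grows only as far as needed for what follows to match.
`findall` yields the raw match text (4 of them) because the pattern has no groups.

['|vf|', '|ne|', '|50ke|', '|zn7d|']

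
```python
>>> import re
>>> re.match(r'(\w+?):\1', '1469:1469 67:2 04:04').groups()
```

('1469',)

A backreference is literal: `\1` must see the identical characters the first group matched.
`match` is anchored at position 0; if the pattern doesn't fit there, it returns None.
The match spans [0:9] → '1469:1469'.
Captured: group 1 = '1469'.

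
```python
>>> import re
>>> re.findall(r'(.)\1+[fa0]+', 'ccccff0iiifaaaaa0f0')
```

['c', 'i']

A backreference is literal: `\1` must see the identical characters the first group matched.
Walking the string: at [0:7] match 'ccccff0', group 1 = 'c'; at [7:19] match 'iiifaaaaa0f0', group 1 = 'i'.
`findall` collects group 1 from each match (2 total).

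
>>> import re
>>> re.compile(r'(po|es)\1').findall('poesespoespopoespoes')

['es', 'po']

`\1` has to match the exact text group 1 already captured.
Walking the string: at [2:6] match 'eses', group 1 = 'es'; at [10:14] match 'popo', group 1 = 'po'.
Because there's exactly one group, `findall` drops the full match and keeps group 1 from each hit.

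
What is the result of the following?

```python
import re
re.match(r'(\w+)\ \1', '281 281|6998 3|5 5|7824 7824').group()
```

'281 281'

A backreference is literal: `\1` must see the identical characters the first group matched.
`re.match` only tries the pattern at the start of the string.
The match spans [0:7] → '281 281'.
Captured: group 1 = '281'.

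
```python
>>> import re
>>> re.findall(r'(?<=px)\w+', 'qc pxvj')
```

The positive lookaround only admits positions where the adjacent text matches; those characters stay outside the span.
Scanning left to right: at [5:7] → 'vj'.
`findall` yields the raw match text (1 of them) because the pattern has no groups.

['vj']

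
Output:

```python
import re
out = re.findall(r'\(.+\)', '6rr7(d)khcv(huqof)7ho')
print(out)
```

Scanning left to right: at [4:18] → '(d)khcv(huqof)'.
`findall` yields the raw match text (1 of them) because the pattern has no groups.

['(d)khcv(huqof)']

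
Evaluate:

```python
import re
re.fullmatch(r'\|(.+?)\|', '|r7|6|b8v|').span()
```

For `fullmatch`, every character of the input must be accounted for by the pattern.
The match spans [0:10] → '|r7|6|b8v|'.
Captured: group 1 = 'r7|6|b8v'.

(0, 10)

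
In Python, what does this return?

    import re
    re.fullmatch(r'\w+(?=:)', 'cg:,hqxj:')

The positive lookaround only admits positions where the adjacent text matches; those characters stay outside the span.
`fullmatch` succeeds only if the pattern covers the string from start to end.
Here there's no way to consume every character, so the call returns None.

None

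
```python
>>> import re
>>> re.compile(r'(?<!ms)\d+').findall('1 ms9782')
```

A negative assertion filters positions out without eating any characters.
Walking the string: at [0:1] → '1'; at [5:8] → '782'.
`findall` yields the raw match text (2 of them) because the pattern has no groups.

['1', '782']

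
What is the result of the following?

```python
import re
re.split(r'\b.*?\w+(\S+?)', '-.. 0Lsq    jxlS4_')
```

With the lazy modifier that quantifier settles for the fewest repetitions that let the rest of the pattern succeed (the atoms after it are unaffected and can still be greedy).
The group in the pattern means `split` returns the separators' captures alongside the pieces.

['-.. ', 'q', '', '_', '']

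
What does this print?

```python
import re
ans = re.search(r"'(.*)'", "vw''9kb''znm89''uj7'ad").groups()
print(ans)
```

("'9kb''znm89''uj7",)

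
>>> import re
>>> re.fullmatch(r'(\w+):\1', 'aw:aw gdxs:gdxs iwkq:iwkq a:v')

The backreference `\1` re-matches whatever the first group consumed, character for character.
For `fullmatch`, every character of the input must be accounted for by the pattern.
Here the string isn't matched end-to-end, so the call returns None.

None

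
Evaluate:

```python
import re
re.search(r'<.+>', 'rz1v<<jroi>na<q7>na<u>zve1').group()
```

'<<jroi>na<q7>na<u>'

The match spans [4:22] → '<<jroi>na<q7>na<u>'.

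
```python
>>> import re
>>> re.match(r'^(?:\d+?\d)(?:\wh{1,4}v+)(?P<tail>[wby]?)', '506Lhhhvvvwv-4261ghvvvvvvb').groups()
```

('w',)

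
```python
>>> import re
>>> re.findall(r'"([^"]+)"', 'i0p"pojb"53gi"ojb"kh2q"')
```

['pojb', 'ojb']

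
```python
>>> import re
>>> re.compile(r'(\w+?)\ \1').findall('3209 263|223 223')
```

A backreference is literal: `\1` must see the identical characters the first group matched.
Scanning left to right: at [9:16] match '223 223', group 1 = '223'.
Because there's exactly one group, `findall` drops the full match and keeps group 1 from the one hit.

['223']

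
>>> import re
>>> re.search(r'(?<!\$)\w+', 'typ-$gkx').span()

(0, 3)

The negative lookahead/lookbehind blocks any match where the forbidden context is present.
Unlike `match`, `search` isn't anchored — it looks for the pattern anywhere in the string.
The match spans [0:3] → 'typ'.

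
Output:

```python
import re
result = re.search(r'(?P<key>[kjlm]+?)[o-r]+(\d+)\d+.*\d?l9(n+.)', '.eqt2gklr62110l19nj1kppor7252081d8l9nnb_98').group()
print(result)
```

The pattern matches one or more of one of [kjlm] (lazy) (captured as 'key'); then one or more of a character in [o-r]; then one or more of a digit (captured); then one or more of a digit; then zero or more of any character, then optionally a digit, then the literal 'l9'; then one or more of a literal 'n', then any character (captured).
`search` walks the string left to right and returns the first match it finds.
The match spans [6:39] → 'klr62110l19nj1kppor7252081d8l9nnb'.
Captured: group 1 = 'kl', group 2 = '6211', group 3 = 'nnb'.

klr62110l19nj1kppor7252081d8l9nnb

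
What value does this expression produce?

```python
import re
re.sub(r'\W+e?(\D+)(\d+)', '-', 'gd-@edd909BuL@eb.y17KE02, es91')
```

'gd-BuL-KE02-'

This matches one or more of a non-word character, then optionally a literal 'e'; then one or more of a non-digit (captured); then one or more of a digit (captured).
Matches: at [2:10] → '-@edd909'; at [13:20] → '@eb.y17'; at [24:30] → ', es91'.
Each match is replaced by '-'.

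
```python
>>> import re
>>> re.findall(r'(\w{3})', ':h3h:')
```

['h3h']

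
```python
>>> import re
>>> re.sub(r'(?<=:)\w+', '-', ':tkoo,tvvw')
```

':-,tvvw'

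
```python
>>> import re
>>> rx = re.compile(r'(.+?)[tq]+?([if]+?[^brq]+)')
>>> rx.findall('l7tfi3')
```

[('l7', 'fi3')]

Pattern: one or more of any character (lazy) (captured); then one or more of one of [tq] (lazy); then one or more of one of [if] (lazy), then one or more of any character except [brq] (captured).
`findall` packs the 2 group values into a tuple for every match.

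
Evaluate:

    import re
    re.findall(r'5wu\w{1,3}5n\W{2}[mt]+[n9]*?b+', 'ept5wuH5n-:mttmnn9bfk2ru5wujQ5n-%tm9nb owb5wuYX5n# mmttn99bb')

This matches the literal '5wu', then 1 to 3 of a word character, then the literal '5n'; then exactly 2 of a non-word character; then one or more of one of [mt], then zero or more of one of [n9] (lazy), then one or more of a literal 'b'.
Walking the string: at [3:19] → '5wuH5n-:mttmnn9b'; at [24:38] → '5wujQ5n-%tm9nb'; at [42:60] → '5wuYX5n# mmttn99bb'.
No capturing groups, so `findall` returns the 3 full match strings.

['5wuH5n-:mttmnn9b', '5wujQ5n-%tm9nb', '5wuYX5n# mmttn99bb']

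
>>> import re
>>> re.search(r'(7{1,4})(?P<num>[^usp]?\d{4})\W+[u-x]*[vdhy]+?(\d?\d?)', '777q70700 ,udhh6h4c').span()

Because the quantifier is non-greedy, it stops expanding at the earliest point where the rest of the pattern can succeed.
The match spans [4:13] → '70700 ,ud'.

(4, 13)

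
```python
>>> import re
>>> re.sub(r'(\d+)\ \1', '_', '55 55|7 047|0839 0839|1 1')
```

'_|7 047|_|_'

The backreference `\1` re-matches whatever the first group consumed, character for character.
Each match is replaced by '_'.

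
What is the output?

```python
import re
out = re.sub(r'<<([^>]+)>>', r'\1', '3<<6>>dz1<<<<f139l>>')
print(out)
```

Matches: at [1:6] → '<<6>>'; at [9:20] → '<<<<f139l>>'.
`\1` in the replacement pulls in group 1's text for each match.

36dz1<<f139l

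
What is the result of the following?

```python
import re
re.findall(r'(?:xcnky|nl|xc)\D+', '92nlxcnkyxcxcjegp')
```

['nlxcnkyxcxcjegp']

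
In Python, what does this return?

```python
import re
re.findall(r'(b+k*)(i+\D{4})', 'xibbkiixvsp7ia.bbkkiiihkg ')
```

[('bbk', 'iixvsp'), ('bbkk', 'iiihkg ')]

Pattern: one or more of the literal 'b', then zero or more of the literal 'k' (captured); then one or more of a literal 'i', then exactly 4 of a non-digit (captured).
Scanning left to right: at [2:11] match 'bbkiixvsp', groups = ('bbk', 'iixvsp'); at [15:26] match 'bbkkiiihkg ', groups = ('bbkk', 'iiihkg ').
With 2 capturing groups, `findall` returns a 2-tuple per match.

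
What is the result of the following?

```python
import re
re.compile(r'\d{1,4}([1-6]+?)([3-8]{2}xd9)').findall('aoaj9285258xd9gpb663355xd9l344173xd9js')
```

This matches 1 to 4 of a digit; then one or more of a character in [1-6] (lazy) (captured); then exactly 2 of a character in [3-8], then the literal 'xd9' (captured).
Walking the string: at [4:14] match '9285258xd9', groups = ('2', '58xd9'); at [17:26] match '663355xd9', groups = ('3', '55xd9'); at [27:36] match '344173xd9', groups = ('1', '73xd9').
`findall` packs the 2 group values into a tuple for every match.

[('2', '58xd9'), ('3', '55xd9'), ('1', '73xd9')]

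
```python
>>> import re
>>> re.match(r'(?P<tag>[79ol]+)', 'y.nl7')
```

Pattern: one or more of one of [79ol] (captured as 'tag').
`re.match` only tries the pattern at the start of the string.
Here position 0 doesn't satisfy it, so the call returns None.

None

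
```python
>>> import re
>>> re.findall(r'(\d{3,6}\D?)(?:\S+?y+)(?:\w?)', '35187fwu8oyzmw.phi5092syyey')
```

['35187f', '5092s']

The pattern matches 3 to 6 of a digit, then optionally a non-digit (captured); then one or more of a non-whitespace character (lazy), then one or more of a literal 'y' (non-capturing group); then optionally a word character (non-capturing group).
Walking the string: at [0:12] match '35187fwu8oyz', group 1 = '35187f'; at [18:26] match '5092syye', group 1 = '5092s'.
One capturing group, so `findall` returns just the captured substring from each match — 2 in all.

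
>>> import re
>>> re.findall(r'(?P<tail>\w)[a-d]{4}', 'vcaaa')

['v']

`findall` collects group 1 from the one match (1 total).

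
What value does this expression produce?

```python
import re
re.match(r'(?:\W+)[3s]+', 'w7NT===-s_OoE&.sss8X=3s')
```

Pattern: one or more of a non-word character (non-capturing group); then one or more of one of [3s].
With `match`, the pattern is implicitly anchored at the beginning.
Here the pattern fails at index 0, so the call returns None.

None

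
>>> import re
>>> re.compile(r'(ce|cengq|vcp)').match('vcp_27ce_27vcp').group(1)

`match` is anchored at position 0; if the pattern doesn't fit there, it returns None.
The match spans [0:3] → 'vcp'.
Captured: group 1 = 'vcp'.

'vcp'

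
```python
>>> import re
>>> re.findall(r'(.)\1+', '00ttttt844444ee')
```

After group 1 captures some text, `\1` only succeeds where that same text appears again.
With a single group, `findall` returns only what that group captured — 4 items.

['0', 't', '4', 'e']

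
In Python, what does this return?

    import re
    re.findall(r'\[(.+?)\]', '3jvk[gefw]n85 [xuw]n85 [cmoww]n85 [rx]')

['gefw', 'xuw', 'cmoww', 'rx']

Scanning left to right: at [4:10] match '[gefw]', group 1 = 'gefw'; at [14:19] match '[xuw]', group 1 = 'xuw'; at [23:30] match '[cmoww]', group 1 = 'cmoww'; at [34:38] match '[rx]', group 1 = 'rx'.
Because there's exactly one group, `findall` drops the full match and keeps group 1 from each hit.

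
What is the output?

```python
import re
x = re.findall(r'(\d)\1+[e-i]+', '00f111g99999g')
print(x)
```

['0', '1', '9']

`\1` is not a pattern — it's the concrete string captured by group 1, re-applied verbatim.
Matches: at [0:3] match '00f', group 1 = '0'; at [3:7] match '111g', group 1 = '1'; at [7:13] match '99999g', group 1 = '9'.
With a single group, `findall` returns only what that group captured — 3 items.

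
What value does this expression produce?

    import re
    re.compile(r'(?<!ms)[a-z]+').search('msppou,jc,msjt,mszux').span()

(0, 6)

`(?!…)`/`(?<!…)` only lets a position through if the neighbouring text does NOT match; no characters are consumed.
`re.search` scans for the first position where the pattern succeeds.
The match spans [0:6] → 'msppou'.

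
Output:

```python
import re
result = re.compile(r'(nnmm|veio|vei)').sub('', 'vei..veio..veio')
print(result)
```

....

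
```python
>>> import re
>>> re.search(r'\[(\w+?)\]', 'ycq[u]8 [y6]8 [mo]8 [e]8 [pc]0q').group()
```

Unlike `match`, `search` isn't anchored — it looks for the pattern anywhere in the string.
The match spans [3:6] → '[u]'.
Captured: group 1 = 'u'.

'[u]'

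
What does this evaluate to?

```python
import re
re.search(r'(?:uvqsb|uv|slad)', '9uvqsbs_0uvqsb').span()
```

(1, 6)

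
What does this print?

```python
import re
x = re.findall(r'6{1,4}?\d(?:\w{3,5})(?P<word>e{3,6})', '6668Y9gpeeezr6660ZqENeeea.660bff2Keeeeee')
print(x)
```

['eee', 'eee', 'eeeeee']

Pattern: 1 to 4 of the literal '6' (lazy), then a digit; then 3 to 5 of a word character (non-capturing group); then 3 to 6 of a literal 'e' (captured as 'word').
With a single group, `findall` returns only what that group captured — 3 items.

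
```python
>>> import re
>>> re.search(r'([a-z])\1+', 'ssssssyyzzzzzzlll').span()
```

A backreference is literal: `\1` must see the identical characters the first group matched.
`re.search` tries every starting position until one works.
The match spans [0:6] → 'ssssss'.
Captured: group 1 = 's'.

(0, 6)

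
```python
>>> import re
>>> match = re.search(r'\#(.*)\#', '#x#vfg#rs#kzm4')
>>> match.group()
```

'#x#vfg#rs#'

The match spans [0:10] → '#x#vfg#rs#'.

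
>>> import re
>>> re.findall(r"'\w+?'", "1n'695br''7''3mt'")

Scanning left to right: at [2:9] → "'695br'"; at [9:12] → "'7'"; at [12:17] → "'3mt'".
With no groups in the pattern, `findall` gives back each whole match — 3 here.

["'695br'", "'7'", "'3mt'"]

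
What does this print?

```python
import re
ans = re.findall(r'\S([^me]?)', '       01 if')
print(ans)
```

The pattern matches a non-whitespace character; then optionally any character except [me] (captured).
Scanning left to right: at [7:9] match '01', group 1 = '1'; at [10:12] match 'if', group 1 = 'f'.
Because there's exactly one group, `findall` drops the full match and keeps group 1 from each hit.

['1', 'f']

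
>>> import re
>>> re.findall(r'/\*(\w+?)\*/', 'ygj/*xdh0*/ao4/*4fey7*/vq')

['xdh0', '4fey7']

`findall` collects group 1 from each match (2 total).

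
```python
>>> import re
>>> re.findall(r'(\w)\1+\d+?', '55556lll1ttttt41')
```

['5', 'l', 't']

`\1` is not a pattern — it's the concrete string captured by group 1, re-applied verbatim.
Scanning left to right: at [0:5] match '55556', group 1 = '5'; at [5:9] match 'lll1', group 1 = 'l'; at [9:15] match 'ttttt4', group 1 = 't'.
One capturing group, so `findall` returns just the captured substring from each match — 3 in all.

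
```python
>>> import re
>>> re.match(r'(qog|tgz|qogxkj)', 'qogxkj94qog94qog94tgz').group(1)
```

`|` is ordered: at each position the engine commits to the first alternative that works.
`match` is anchored at position 0; if the pattern doesn't fit there, it returns None.
The match spans [0:3] → 'qog'.
Captured: group 1 = 'qog'.

'qog'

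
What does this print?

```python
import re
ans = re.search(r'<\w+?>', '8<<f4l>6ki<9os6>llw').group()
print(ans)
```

<f4l>

The match spans [2:7] → '<f4l>'.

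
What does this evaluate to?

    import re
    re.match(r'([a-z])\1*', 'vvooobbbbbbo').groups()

The backreference `\1` re-matches whatever the first group consumed, character for character.
`match` is anchored at position 0; if the pattern doesn't fit there, it returns None.
The match spans [0:2] → 'vv'.
Captured: group 1 = 'v'.

('v',)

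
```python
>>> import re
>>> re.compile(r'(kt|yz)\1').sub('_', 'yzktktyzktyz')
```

A backreference is literal: `\1` must see the identical characters the first group matched.
Matches: at [2:6] → 'ktkt'.
Each match is replaced by '_'.

'yz_yzktyz'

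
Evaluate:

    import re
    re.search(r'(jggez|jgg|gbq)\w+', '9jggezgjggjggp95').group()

The match spans [1:16] → 'jggezgjggjggp95'.

'jggezgjggjggp95'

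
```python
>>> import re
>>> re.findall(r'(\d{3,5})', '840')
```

This matches 3 to 5 of a digit (captured).
Walking the string: at [0:3] match '840', group 1 = '840'.
With a single group, `findall` returns only what that group captured — 1 item.

['840']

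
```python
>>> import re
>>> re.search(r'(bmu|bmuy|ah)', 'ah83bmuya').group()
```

The match spans [0:2] → 'ah'.

'ah'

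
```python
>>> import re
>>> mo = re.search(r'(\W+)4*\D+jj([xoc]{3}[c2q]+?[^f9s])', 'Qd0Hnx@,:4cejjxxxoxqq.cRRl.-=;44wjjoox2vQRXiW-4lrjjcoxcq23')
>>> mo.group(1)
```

'.-=;'

The pattern matches one or more of a non-word character (captured); then zero or more of the literal '4', then one or more of a non-digit, then the literal 'jj'; then exactly 3 of one of [xoc], then one or more of one of [c2q] (lazy), then any character except [f9s] (captured).
`re.search` tries every starting position until one works.
The match spans [26:40] → '.-=;44wjjoox2v'.
Captured: group 1 = '.-=;', group 2 = 'oox2v'.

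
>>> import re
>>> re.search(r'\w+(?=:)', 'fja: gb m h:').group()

'fja'

The positive lookaround only admits positions where the adjacent text matches; those characters stay outside the span.
`re.search` scans for the first position where the pattern succeeds.
The match spans [0:3] → 'fja'.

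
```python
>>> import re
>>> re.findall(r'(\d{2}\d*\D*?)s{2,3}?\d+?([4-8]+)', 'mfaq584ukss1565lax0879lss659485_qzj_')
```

The `?` after the quantifier makes it lazy — it takes as little as possible before letting the rest of the pattern try.
Multiple groups make `findall` return tuples — one 2-tuple for each match.

[('584uk', '565'), ('0879l', '5')]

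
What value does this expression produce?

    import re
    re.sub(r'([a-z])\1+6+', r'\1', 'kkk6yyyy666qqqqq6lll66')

'kyql'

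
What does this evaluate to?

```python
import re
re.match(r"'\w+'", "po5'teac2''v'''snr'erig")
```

None

`re.match` only tries the pattern at the start of the string.
Here the pattern fails at index 0, so the call returns None.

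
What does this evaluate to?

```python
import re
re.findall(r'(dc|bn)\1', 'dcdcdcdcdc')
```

['dc', 'dc']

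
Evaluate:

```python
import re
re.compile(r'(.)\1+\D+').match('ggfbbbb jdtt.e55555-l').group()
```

'ggfbbbb jdtt.e'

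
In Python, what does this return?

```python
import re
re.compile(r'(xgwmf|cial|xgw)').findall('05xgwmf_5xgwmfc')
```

['xgwmf', 'xgwmf']

`|` is ordered: at each position the engine commits to the first alternative that works.
Scanning left to right: at [2:7] match 'xgwmf', group 1 = 'xgwmf'; at [9:14] match 'xgwmf', group 1 = 'xgwmf'.
Because there's exactly one group, `findall` drops the full match and keeps group 1 from each hit.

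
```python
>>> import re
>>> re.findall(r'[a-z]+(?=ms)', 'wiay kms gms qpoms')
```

Because the assertion is zero-width, the text it checks is not consumed and won't appear in the result.
With no groups in the pattern, `findall` gives back each whole match — 3 here.

['k', 'g', 'qpo']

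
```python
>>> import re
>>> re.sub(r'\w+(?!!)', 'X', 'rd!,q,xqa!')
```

'Xd!,X,Xa!'

The negative lookaround is zero-width — it rules out positions where the adjacent text would match, without consuming anything.
Each match is replaced by 'X'.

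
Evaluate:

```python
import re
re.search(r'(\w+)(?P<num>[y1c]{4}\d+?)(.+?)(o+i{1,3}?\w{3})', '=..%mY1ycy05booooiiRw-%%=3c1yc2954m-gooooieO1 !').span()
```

(4, 21)

Pattern: one or more of a word character (captured); then exactly 4 of one of [y1c], then one or more of a digit (lazy) (captured as 'num'); then one or more of any character (lazy) (captured); then one or more of a literal 'o', then 1 to 3 of a literal 'i' (lazy), then exactly 3 of a word character (captured).
Unlike `match`, `search` isn't anchored — it looks for the pattern anywhere in the string.
The match spans [4:21] → 'mY1ycy05booooiiRw'.
Captured: group 1 = 'mY', group 2 = '1ycy0', group 3 = '5b', group 4 = 'ooooiiRw'.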